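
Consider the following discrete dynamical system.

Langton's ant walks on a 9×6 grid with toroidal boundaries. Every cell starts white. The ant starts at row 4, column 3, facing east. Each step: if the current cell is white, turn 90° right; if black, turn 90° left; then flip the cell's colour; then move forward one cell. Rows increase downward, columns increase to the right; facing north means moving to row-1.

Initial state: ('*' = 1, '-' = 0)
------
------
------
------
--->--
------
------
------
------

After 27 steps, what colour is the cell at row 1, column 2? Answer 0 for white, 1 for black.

1

[0] ------
------
------
------
--->--
------
------
------
------
[1] ------
------
------
------
---*--
---v--
------
------
------
[2] ------
------
------
------
---*--
--<*--
------
------
------
[3] ------
------
------
------
--^*--
--**--
------
------
------
[4] ------
------
------
------
--*>--
--**--
------
------
------
[5] ------
------
------
---^--
--*---
--**--
------
------
------
[6] ------
------
------
---*>-
--*---
--**--
------
------
------
[7] ------
------
------
---**-
--*-v-
--**--
------
------
------
[8] ------
------
------
---**-
--*<*-
--**--
------
------
------
[9] ------
------
------
---^*-
--***-
--**--
------
------
------
[10] ------
------
------
--<-*-
--***-
--**--
------
------
------
[11] ------
------
--^---
--*-*-
--***-
--**--
------
------
------
[12] ------
------
--*>--
--*-*-
--***-
--**--
------
------
------
[13] ------
------
--**--
--*v*-
--***-
--**--
------
------
------
[14] ------
------
--**--
--<**-
--***-
--**--
------
------
------
[15] ------
------
--**--
---**-
--v**-
--**--
------
------
------
[16] ------
------
--**--
---**-
--->*-
--**--
------
------
------
[17] ------
------
--**--
---^*-
----*-
--**--
------
------
------
[18] ------
------
--**--
--<-*-
----*-
--**--
------
------
------
[19] ------
------
--^*--
--*-*-
----*-
--**--
------
------
------
[20] ------
------
-<-*--
--*-*-
----*-
--**--
------
------
------
[21] ------
-^----
-*-*--
--*-*-
----*-
--**--
------
------
------
[22] ------
-*>---
-*-*--
--*-*-
----*-
--**--
------
------
------
[23] ------
-**---
-*v*--
--*-*-
----*-
--**--
------
------
------
[24] ------
-**---
-<**--
--*-*-
----*-
--**--
------
------
------
[25] ------
-**---
--**--
-v*-*-
----*-
--**--
------
------
------
[26] ------
-**---
--**--
<**-*-
----*-
--**--
------
------
------
[27] ------
-**---
^-**--
***-*-
----*-
--**--
------
------
------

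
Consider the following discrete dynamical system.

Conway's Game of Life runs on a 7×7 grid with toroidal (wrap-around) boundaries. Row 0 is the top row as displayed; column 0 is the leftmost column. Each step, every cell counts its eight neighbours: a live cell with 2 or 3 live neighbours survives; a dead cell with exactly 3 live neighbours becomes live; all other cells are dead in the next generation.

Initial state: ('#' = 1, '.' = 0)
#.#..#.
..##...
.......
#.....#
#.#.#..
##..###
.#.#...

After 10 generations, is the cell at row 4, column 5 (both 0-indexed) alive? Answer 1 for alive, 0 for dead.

1

[0] #.#..#.
..##...
.......
#.....#
#.#.#..
##..###
.#.#...
[1] ....#..
.###...
.......
##....#
...##..
....###
...#...
[2] ....#..
..##...
.......
#......
...##..
.....#.
...#...
[3] ..#.#..
...#...
.......
.......
....#..
...#...
....#..
[4] ....#..
...#...
.......
.......
.......
...##..
....#..
[5] ...##..
.......
.......
.......
.......
...##..
....##.
[6] ...###.
.......
.......
.......
.......
...###.
.....#.
[7] ....##.
....#..
.......
.......
....#..
....##.
......#
[8] ....##.
....##.
.......
.......
....##.
....##.
......#
[9] ....#.#
....##.
.......
.......
....##.
....#.#
......#
[10] ....#.#
....##.
.......
.......
....##.
....#.#
#.....#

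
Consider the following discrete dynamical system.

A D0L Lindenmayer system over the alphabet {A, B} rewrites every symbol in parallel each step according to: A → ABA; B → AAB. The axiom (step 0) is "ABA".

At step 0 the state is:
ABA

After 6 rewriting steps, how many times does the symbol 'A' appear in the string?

step 0: ABA
step 1: ABAAABABA
step 2: ABAAABABAABAABAAABABAAABABA
step 3: ABAAABABAABAABAAABABAAABABAABAAABABAABAAABABAABAABAAABABAAABABAABAABAAABABAAABABA
step 4: ABAAABABAABAABAAABABAAABABAABAAABABAABAAABABAABAABAAABABAA…BABAABAAABABAABAAABABAABAABAAABABAAABABAABAABAAABABAAABABA  (len 243)
step 5: ABAAABABAABAABAAABABAAABABAABAAABABAABAAABABAABAABAAABABAA…BABAABAAABABAABAAABABAABAABAAABABAAABABAABAABAAABABAAABABA  (len 729)
step 6: ABAAABABAABAABAAABABAAABABAABAAABABAABAAABABAABAABAAABABAA…BABAABAAABABAABAAABABAABAABAAABABAAABABAABAABAAABABAAABABA  (len 2187)

1458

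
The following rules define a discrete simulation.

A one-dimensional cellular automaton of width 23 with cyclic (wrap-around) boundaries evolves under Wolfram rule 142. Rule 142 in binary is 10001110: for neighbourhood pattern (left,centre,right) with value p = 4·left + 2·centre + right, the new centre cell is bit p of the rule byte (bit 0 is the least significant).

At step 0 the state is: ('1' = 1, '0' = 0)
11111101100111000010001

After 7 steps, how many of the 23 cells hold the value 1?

step 0: 11111101100111000010001
step 1: 11111001001110000110011
step 2: 11110011011100001100111
step 3: 11100110011000011001111
step 4: 11001100110000110011111
step 5: 10011001100001100111111
step 6: 00110011000011001111111
step 7: 01100110000110011111110

13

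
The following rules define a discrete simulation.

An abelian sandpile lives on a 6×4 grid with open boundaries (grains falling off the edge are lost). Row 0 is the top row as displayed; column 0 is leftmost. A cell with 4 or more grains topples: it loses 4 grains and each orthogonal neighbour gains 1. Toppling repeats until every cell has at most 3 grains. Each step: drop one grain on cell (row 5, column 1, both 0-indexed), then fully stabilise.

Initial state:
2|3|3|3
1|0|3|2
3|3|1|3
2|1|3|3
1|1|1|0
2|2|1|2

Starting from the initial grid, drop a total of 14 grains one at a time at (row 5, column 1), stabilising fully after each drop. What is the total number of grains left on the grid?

53

[0] 2|3|3|3
1|0|3|2
3|3|1|3
2|1|3|3
1|1|1|0
2|2|1|2
[1] 2|3|3|3
1|0|3|2
3|3|1|3
2|1|3|3
1|1|1|0
2|3|1|2
[2] 2|3|3|3
1|0|3|2
3|3|1|3
2|1|3|3
1|2|1|0
3|0|2|2
[3] 2|3|3|3
1|0|3|2
3|3|1|3
2|1|3|3
1|2|1|0
3|1|2|2
[4] 2|3|3|3
1|0|3|2
3|3|1|3
2|1|3|3
1|2|1|0
3|2|2|2
[5] 2|3|3|3
1|0|3|2
3|3|1|3
2|1|3|3
1|2|1|0
3|3|2|2
[6] 2|3|3|3
1|0|3|2
3|3|1|3
2|1|3|3
2|3|1|0
0|1|3|2
[7] 2|3|3|3
1|0|3|2
3|3|1|3
2|1|3|3
2|3|1|0
0|2|3|2
[8] 2|3|3|3
1|0|3|2
3|3|1|3
2|1|3|3
2|3|1|0
0|3|3|2
[9] 2|3|3|3
1|0|3|2
3|3|1|3
2|2|3|3
3|0|3|0
1|2|0|3
[10] 2|3|3|3
1|0|3|2
3|3|1|3
2|2|3|3
3|0|3|0
1|3|0|3
[11] 2|3|3|3
1|0|3|2
3|3|1|3
2|2|3|3
3|1|3|0
2|0|1|3
[12] 2|3|3|3
1|0|3|2
3|3|1|3
2|2|3|3
3|1|3|0
2|1|1|3
[13] 2|3|3|3
1|0|3|2
3|3|1|3
2|2|3|3
3|1|3|0
2|2|1|3
[14] 2|3|3|3
1|0|3|2
3|3|1|3
2|2|3|3
3|1|3|0
2|3|1|3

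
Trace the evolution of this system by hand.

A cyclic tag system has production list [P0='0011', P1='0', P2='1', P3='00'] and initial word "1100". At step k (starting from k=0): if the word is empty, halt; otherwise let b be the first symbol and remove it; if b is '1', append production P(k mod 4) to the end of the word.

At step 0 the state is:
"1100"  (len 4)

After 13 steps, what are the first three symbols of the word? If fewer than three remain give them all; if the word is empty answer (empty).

(empty)

gen 0: "1100"  (len 4)
gen 1: "1000011"  (len 7)
gen 2: "0000110"  (len 7)
gen 3: "000110"  (len 6)
gen 4: "00110"  (len 5)
gen 5: "0110"  (len 4)
gen 6: "110"  (len 3)
gen 7: "101"  (len 3)
gen 8: "0100"  (len 4)
gen 9: "100"  (len 3)
gen 10: "000"  (len 3)
gen 11: "00"  (len 2)
gen 12: "0"  (len 1)
gen 13: (halted — word empty)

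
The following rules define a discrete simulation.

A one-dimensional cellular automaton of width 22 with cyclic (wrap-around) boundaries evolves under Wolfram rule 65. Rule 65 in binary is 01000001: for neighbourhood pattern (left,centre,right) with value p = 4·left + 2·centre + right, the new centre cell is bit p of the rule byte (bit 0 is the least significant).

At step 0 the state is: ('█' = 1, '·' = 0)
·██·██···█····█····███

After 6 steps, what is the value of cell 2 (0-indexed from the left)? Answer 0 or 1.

0) ·██·██···█····█····███
1) ··█··█·█···██···██···█
2) ·········█··█·█··█·█··
3) ████████·············█
4) ·······█·███████████··
5) ██████·············█·█
6) ·····█·███████████····

0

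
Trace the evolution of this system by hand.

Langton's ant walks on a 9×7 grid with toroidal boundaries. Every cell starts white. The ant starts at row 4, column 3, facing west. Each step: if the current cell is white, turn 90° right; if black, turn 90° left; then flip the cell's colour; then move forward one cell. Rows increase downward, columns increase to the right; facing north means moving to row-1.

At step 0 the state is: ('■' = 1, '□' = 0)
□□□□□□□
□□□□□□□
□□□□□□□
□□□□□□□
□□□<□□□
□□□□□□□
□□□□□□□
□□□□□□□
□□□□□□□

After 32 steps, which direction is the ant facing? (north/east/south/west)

step 0: □□□□□□□
□□□□□□□
□□□□□□□
□□□□□□□
□□□<□□□
□□□□□□□
□□□□□□□
□□□□□□□
□□□□□□□
step 1: □□□□□□□
□□□□□□□
□□□□□□□
□□□^□□□
□□□■□□□
□□□□□□□
□□□□□□□
□□□□□□□
□□□□□□□
step 2: □□□□□□□
□□□□□□□
□□□□□□□
□□□■>□□
□□□■□□□
□□□□□□□
□□□□□□□
□□□□□□□
□□□□□□□
step 3: □□□□□□□
□□□□□□□
□□□□□□□
□□□■■□□
□□□■v□□
□□□□□□□
□□□□□□□
□□□□□□□
□□□□□□□
step 4: □□□□□□□
□□□□□□□
□□□□□□□
□□□■■□□
□□□<■□□
□□□□□□□
□□□□□□□
□□□□□□□
□□□□□□□
step 5: □□□□□□□
□□□□□□□
□□□□□□□
□□□■■□□
□□□□■□□
□□□v□□□
□□□□□□□
□□□□□□□
□□□□□□□
step 6: □□□□□□□
□□□□□□□
□□□□□□□
□□□■■□□
□□□□■□□
□□<■□□□
□□□□□□□
□□□□□□□
□□□□□□□
step 7: □□□□□□□
□□□□□□□
□□□□□□□
□□□■■□□
□□^□■□□
□□■■□□□
□□□□□□□
□□□□□□□
□□□□□□□
step 8: □□□□□□□
□□□□□□□
□□□□□□□
□□□■■□□
□□■>■□□
□□■■□□□
□□□□□□□
□□□□□□□
□□□□□□□
step 9: □□□□□□□
□□□□□□□
□□□□□□□
□□□■■□□
□□■■■□□
□□■v□□□
□□□□□□□
□□□□□□□
□□□□□□□
step 10: □□□□□□□
□□□□□□□
□□□□□□□
□□□■■□□
□□■■■□□
□□■□>□□
□□□□□□□
□□□□□□□
□□□□□□□
step 11: □□□□□□□
□□□□□□□
□□□□□□□
□□□■■□□
□□■■■□□
□□■□■□□
□□□□v□□
□□□□□□□
□□□□□□□
step 12: □□□□□□□
□□□□□□□
□□□□□□□
□□□■■□□
□□■■■□□
□□■□■□□
□□□<■□□
□□□□□□□
□□□□□□□
step 13: □□□□□□□
□□□□□□□
□□□□□□□
□□□■■□□
□□■■■□□
□□■^■□□
□□□■■□□
□□□□□□□
□□□□□□□
step 14: □□□□□□□
□□□□□□□
□□□□□□□
□□□■■□□
□□■■■□□
□□■■>□□
□□□■■□□
□□□□□□□
□□□□□□□
step 15: □□□□□□□
□□□□□□□
□□□□□□□
□□□■■□□
□□■■^□□
□□■■□□□
□□□■■□□
□□□□□□□
□□□□□□□
step 16: □□□□□□□
□□□□□□□
□□□□□□□
□□□■■□□
□□■<□□□
□□■■□□□
□□□■■□□
□□□□□□□
□□□□□□□
step 17: □□□□□□□
□□□□□□□
□□□□□□□
□□□■■□□
□□■□□□□
□□■v□□□
□□□■■□□
□□□□□□□
□□□□□□□
step 18: □□□□□□□
□□□□□□□
□□□□□□□
□□□■■□□
□□■□□□□
□□■□>□□
□□□■■□□
□□□□□□□
□□□□□□□
step 19: □□□□□□□
□□□□□□□
□□□□□□□
□□□■■□□
□□■□□□□
□□■□■□□
□□□■v□□
□□□□□□□
□□□□□□□
step 20: □□□□□□□
□□□□□□□
□□□□□□□
□□□■■□□
□□■□□□□
□□■□■□□
□□□■□>□
□□□□□□□
□□□□□□□
step 21: □□□□□□□
□□□□□□□
□□□□□□□
□□□■■□□
□□■□□□□
□□■□■□□
□□□■□■□
□□□□□v□
□□□□□□□
step 22: □□□□□□□
□□□□□□□
□□□□□□□
□□□■■□□
□□■□□□□
□□■□■□□
□□□■□■□
□□□□<■□
□□□□□□□
step 23: □□□□□□□
□□□□□□□
□□□□□□□
□□□■■□□
□□■□□□□
□□■□■□□
□□□■^■□
□□□□■■□
□□□□□□□
step 24: □□□□□□□
□□□□□□□
□□□□□□□
□□□■■□□
□□■□□□□
□□■□■□□
□□□■■>□
□□□□■■□
□□□□□□□
step 25: □□□□□□□
□□□□□□□
□□□□□□□
□□□■■□□
□□■□□□□
□□■□■^□
□□□■■□□
□□□□■■□
□□□□□□□
step 26: □□□□□□□
□□□□□□□
□□□□□□□
□□□■■□□
□□■□□□□
□□■□■■>
□□□■■□□
□□□□■■□
□□□□□□□
step 27: □□□□□□□
□□□□□□□
□□□□□□□
□□□■■□□
□□■□□□□
□□■□■■■
□□□■■□v
□□□□■■□
□□□□□□□
step 28: □□□□□□□
□□□□□□□
□□□□□□□
□□□■■□□
□□■□□□□
□□■□■■■
□□□■■<■
□□□□■■□
□□□□□□□
step 29: □□□□□□□
□□□□□□□
□□□□□□□
□□□■■□□
□□■□□□□
□□■□■^■
□□□■■■■
□□□□■■□
□□□□□□□
step 30: □□□□□□□
□□□□□□□
□□□□□□□
□□□■■□□
□□■□□□□
□□■□<□■
□□□■■■■
□□□□■■□
□□□□□□□
step 31: □□□□□□□
□□□□□□□
□□□□□□□
□□□■■□□
□□■□□□□
□□■□□□■
□□□■v■■
□□□□■■□
□□□□□□□
step 32: □□□□□□□
□□□□□□□
□□□□□□□
□□□■■□□
□□■□□□□
□□■□□□■
□□□■□>■
□□□□■■□
□□□□□□□

east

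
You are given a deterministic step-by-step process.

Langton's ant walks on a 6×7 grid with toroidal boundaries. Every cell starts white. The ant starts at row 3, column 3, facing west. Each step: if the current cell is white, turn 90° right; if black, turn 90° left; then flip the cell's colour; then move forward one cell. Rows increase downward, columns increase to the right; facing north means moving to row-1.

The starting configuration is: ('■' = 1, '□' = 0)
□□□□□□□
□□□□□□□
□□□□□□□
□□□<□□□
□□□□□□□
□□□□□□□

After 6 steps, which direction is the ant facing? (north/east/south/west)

k=0  □□□□□□□
□□□□□□□
□□□□□□□
□□□<□□□
□□□□□□□
□□□□□□□
k=1  □□□□□□□
□□□□□□□
□□□^□□□
□□□■□□□
□□□□□□□
□□□□□□□
k=2  □□□□□□□
□□□□□□□
□□□■>□□
□□□■□□□
□□□□□□□
□□□□□□□
k=3  □□□□□□□
□□□□□□□
□□□■■□□
□□□■v□□
□□□□□□□
□□□□□□□
k=4  □□□□□□□
□□□□□□□
□□□■■□□
□□□<■□□
□□□□□□□
□□□□□□□
k=5  □□□□□□□
□□□□□□□
□□□■■□□
□□□□■□□
□□□v□□□
□□□□□□□
k=6  □□□□□□□
□□□□□□□
□□□■■□□
□□□□■□□
□□<■□□□
□□□□□□□

west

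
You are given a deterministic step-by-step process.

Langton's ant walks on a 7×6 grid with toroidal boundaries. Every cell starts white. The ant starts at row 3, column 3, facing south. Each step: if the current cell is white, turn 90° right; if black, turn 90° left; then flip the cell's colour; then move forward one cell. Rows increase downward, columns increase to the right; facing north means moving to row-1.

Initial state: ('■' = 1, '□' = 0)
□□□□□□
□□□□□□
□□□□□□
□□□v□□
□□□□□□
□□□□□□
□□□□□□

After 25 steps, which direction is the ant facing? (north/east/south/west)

west

step 0: □□□□□□
□□□□□□
□□□□□□
□□□v□□
□□□□□□
□□□□□□
□□□□□□
step 1: □□□□□□
□□□□□□
□□□□□□
□□<■□□
□□□□□□
□□□□□□
□□□□□□
step 2: □□□□□□
□□□□□□
□□^□□□
□□■■□□
□□□□□□
□□□□□□
□□□□□□
step 3: □□□□□□
□□□□□□
□□■>□□
□□■■□□
□□□□□□
□□□□□□
□□□□□□
step 4: □□□□□□
□□□□□□
□□■■□□
□□■v□□
□□□□□□
□□□□□□
□□□□□□
step 5: □□□□□□
□□□□□□
□□■■□□
□□■□>□
□□□□□□
□□□□□□
□□□□□□
step 6: □□□□□□
□□□□□□
□□■■□□
□□■□■□
□□□□v□
□□□□□□
□□□□□□
step 7: □□□□□□
□□□□□□
□□■■□□
□□■□■□
□□□<■□
□□□□□□
□□□□□□
step 8: □□□□□□
□□□□□□
□□■■□□
□□■^■□
□□□■■□
□□□□□□
□□□□□□
step 9: □□□□□□
□□□□□□
□□■■□□
□□■■>□
□□□■■□
□□□□□□
□□□□□□
step 10: □□□□□□
□□□□□□
□□■■^□
□□■■□□
□□□■■□
□□□□□□
□□□□□□
step 11: □□□□□□
□□□□□□
□□■■■>
□□■■□□
□□□■■□
□□□□□□
□□□□□□
step 12: □□□□□□
□□□□□□
□□■■■■
□□■■□v
□□□■■□
□□□□□□
□□□□□□
step 13: □□□□□□
□□□□□□
□□■■■■
□□■■<■
□□□■■□
□□□□□□
□□□□□□
step 14: □□□□□□
□□□□□□
□□■■^■
□□■■■■
□□□■■□
□□□□□□
□□□□□□
step 15: □□□□□□
□□□□□□
□□■<□■
□□■■■■
□□□■■□
□□□□□□
□□□□□□
step 16: □□□□□□
□□□□□□
□□■□□■
□□■v■■
□□□■■□
□□□□□□
□□□□□□
step 17: □□□□□□
□□□□□□
□□■□□■
□□■□>■
□□□■■□
□□□□□□
□□□□□□
step 18: □□□□□□
□□□□□□
□□■□^■
□□■□□■
□□□■■□
□□□□□□
□□□□□□
step 19: □□□□□□
□□□□□□
□□■□■>
□□■□□■
□□□■■□
□□□□□□
□□□□□□
step 20: □□□□□□
□□□□□^
□□■□■□
□□■□□■
□□□■■□
□□□□□□
□□□□□□
step 21: □□□□□□
>□□□□■
□□■□■□
□□■□□■
□□□■■□
□□□□□□
□□□□□□
step 22: □□□□□□
■□□□□■
v□■□■□
□□■□□■
□□□■■□
□□□□□□
□□□□□□
step 23: □□□□□□
■□□□□■
■□■□■<
□□■□□■
□□□■■□
□□□□□□
□□□□□□
step 24: □□□□□□
■□□□□^
■□■□■■
□□■□□■
□□□■■□
□□□□□□
□□□□□□
step 25: □□□□□□
■□□□<□
■□■□■■
□□■□□■
□□□■■□
□□□□□□
□□□□□□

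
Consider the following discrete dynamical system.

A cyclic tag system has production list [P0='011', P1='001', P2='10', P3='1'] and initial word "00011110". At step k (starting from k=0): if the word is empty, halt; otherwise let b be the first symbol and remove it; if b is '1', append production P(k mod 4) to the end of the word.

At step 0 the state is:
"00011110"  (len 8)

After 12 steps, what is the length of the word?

[0] "00011110"  (len 8)
[1] "0011110"  (len 7)
[2] "011110"  (len 6)
[3] "11110"  (len 5)
[4] "11101"  (len 5)
[5] "1101011"  (len 7)
[6] "101011001"  (len 9)
[7] "0101100110"  (len 10)
[8] "101100110"  (len 9)
[9] "01100110011"  (len 11)
[10] "1100110011"  (len 10)
[11] "10011001110"  (len 11)
[12] "00110011101"  (len 11)

11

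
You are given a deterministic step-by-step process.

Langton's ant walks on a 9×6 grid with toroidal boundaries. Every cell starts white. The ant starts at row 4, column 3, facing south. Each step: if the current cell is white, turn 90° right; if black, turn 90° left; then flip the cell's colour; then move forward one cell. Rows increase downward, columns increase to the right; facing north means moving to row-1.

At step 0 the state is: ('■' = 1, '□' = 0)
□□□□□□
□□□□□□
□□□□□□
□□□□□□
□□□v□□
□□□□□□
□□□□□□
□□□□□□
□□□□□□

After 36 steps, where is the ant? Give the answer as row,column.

0,3

0) □□□□□□
□□□□□□
□□□□□□
□□□□□□
□□□v□□
□□□□□□
□□□□□□
□□□□□□
□□□□□□
1) □□□□□□
□□□□□□
□□□□□□
□□□□□□
□□<■□□
□□□□□□
□□□□□□
□□□□□□
□□□□□□
2) □□□□□□
□□□□□□
□□□□□□
□□^□□□
□□■■□□
□□□□□□
□□□□□□
□□□□□□
□□□□□□
3) □□□□□□
□□□□□□
□□□□□□
□□■>□□
□□■■□□
□□□□□□
□□□□□□
□□□□□□
□□□□□□
4) □□□□□□
□□□□□□
□□□□□□
□□■■□□
□□■v□□
□□□□□□
□□□□□□
□□□□□□
□□□□□□
5) □□□□□□
□□□□□□
□□□□□□
□□■■□□
□□■□>□
□□□□□□
□□□□□□
□□□□□□
□□□□□□
6) □□□□□□
□□□□□□
□□□□□□
□□■■□□
□□■□■□
□□□□v□
□□□□□□
□□□□□□
□□□□□□
7) □□□□□□
□□□□□□
□□□□□□
□□■■□□
□□■□■□
□□□<■□
□□□□□□
□□□□□□
□□□□□□
8) □□□□□□
□□□□□□
□□□□□□
□□■■□□
□□■^■□
□□□■■□
□□□□□□
□□□□□□
□□□□□□
9) □□□□□□
□□□□□□
□□□□□□
□□■■□□
□□■■>□
□□□■■□
□□□□□□
□□□□□□
□□□□□□
10) □□□□□□
□□□□□□
□□□□□□
□□■■^□
□□■■□□
□□□■■□
□□□□□□
□□□□□□
□□□□□□
11) □□□□□□
□□□□□□
□□□□□□
□□■■■>
□□■■□□
□□□■■□
□□□□□□
□□□□□□
□□□□□□
12) □□□□□□
□□□□□□
□□□□□□
□□■■■■
□□■■□v
□□□■■□
□□□□□□
□□□□□□
□□□□□□
13) □□□□□□
□□□□□□
□□□□□□
□□■■■■
□□■■<■
□□□■■□
□□□□□□
□□□□□□
□□□□□□
14) □□□□□□
□□□□□□
□□□□□□
□□■■^■
□□■■■■
□□□■■□
□□□□□□
□□□□□□
□□□□□□
15) □□□□□□
□□□□□□
□□□□□□
□□■<□■
□□■■■■
□□□■■□
□□□□□□
□□□□□□
□□□□□□
16) □□□□□□
□□□□□□
□□□□□□
□□■□□■
□□■v■■
□□□■■□
□□□□□□
□□□□□□
□□□□□□
17) □□□□□□
□□□□□□
□□□□□□
□□■□□■
□□■□>■
□□□■■□
□□□□□□
□□□□□□
□□□□□□
18) □□□□□□
□□□□□□
□□□□□□
□□■□^■
□□■□□■
□□□■■□
□□□□□□
□□□□□□
□□□□□□
19) □□□□□□
□□□□□□
□□□□□□
□□■□■>
□□■□□■
□□□■■□
□□□□□□
□□□□□□
□□□□□□
20) □□□□□□
□□□□□□
□□□□□^
□□■□■□
□□■□□■
□□□■■□
□□□□□□
□□□□□□
□□□□□□
21) □□□□□□
□□□□□□
>□□□□■
□□■□■□
□□■□□■
□□□■■□
□□□□□□
□□□□□□
□□□□□□
22) □□□□□□
□□□□□□
■□□□□■
v□■□■□
□□■□□■
□□□■■□
□□□□□□
□□□□□□
□□□□□□
23) □□□□□□
□□□□□□
■□□□□■
■□■□■<
□□■□□■
□□□■■□
□□□□□□
□□□□□□
□□□□□□
24) □□□□□□
□□□□□□
■□□□□^
■□■□■■
□□■□□■
□□□■■□
□□□□□□
□□□□□□
□□□□□□
25) □□□□□□
□□□□□□
■□□□<□
■□■□■■
□□■□□■
□□□■■□
□□□□□□
□□□□□□
□□□□□□
26) □□□□□□
□□□□^□
■□□□■□
■□■□■■
□□■□□■
□□□■■□
□□□□□□
□□□□□□
□□□□□□
27) □□□□□□
□□□□■>
■□□□■□
■□■□■■
□□■□□■
□□□■■□
□□□□□□
□□□□□□
□□□□□□
28) □□□□□□
□□□□■■
■□□□■v
■□■□■■
□□■□□■
□□□■■□
□□□□□□
□□□□□□
□□□□□□
29) □□□□□□
□□□□■■
■□□□<■
■□■□■■
□□■□□■
□□□■■□
□□□□□□
□□□□□□
□□□□□□
30) □□□□□□
□□□□■■
■□□□□■
■□■□v■
□□■□□■
□□□■■□
□□□□□□
□□□□□□
□□□□□□
31) □□□□□□
□□□□■■
■□□□□■
■□■□□>
□□■□□■
□□□■■□
□□□□□□
□□□□□□
□□□□□□
32) □□□□□□
□□□□■■
■□□□□^
■□■□□□
□□■□□■
□□□■■□
□□□□□□
□□□□□□
□□□□□□
33) □□□□□□
□□□□■■
■□□□<□
■□■□□□
□□■□□■
□□□■■□
□□□□□□
□□□□□□
□□□□□□
34) □□□□□□
□□□□^■
■□□□■□
■□■□□□
□□■□□■
□□□■■□
□□□□□□
□□□□□□
□□□□□□
35) □□□□□□
□□□<□■
■□□□■□
■□■□□□
□□■□□■
□□□■■□
□□□□□□
□□□□□□
□□□□□□
36) □□□^□□
□□□■□■
■□□□■□
■□■□□□
□□■□□■
□□□■■□
□□□□□□
□□□□□□
□□□□□□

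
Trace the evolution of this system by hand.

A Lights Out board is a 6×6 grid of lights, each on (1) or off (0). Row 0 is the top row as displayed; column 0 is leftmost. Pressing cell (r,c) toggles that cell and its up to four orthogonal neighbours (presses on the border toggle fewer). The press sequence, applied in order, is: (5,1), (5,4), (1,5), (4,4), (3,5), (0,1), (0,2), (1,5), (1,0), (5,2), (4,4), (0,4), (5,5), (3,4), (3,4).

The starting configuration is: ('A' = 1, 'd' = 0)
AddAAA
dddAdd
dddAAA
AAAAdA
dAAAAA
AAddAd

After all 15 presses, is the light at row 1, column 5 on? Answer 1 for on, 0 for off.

0

0) AddAAA
dddAdd
dddAAA
AAAAdA
dAAAAA
AAddAd
1) AddAAA
dddAdd
dddAAA
AAAAdA
ddAAAA
ddAdAd
2) AddAAA
dddAdd
dddAAA
AAAAdA
ddAAdA
ddAAdA
3) AddAAd
dddAAA
dddAAd
AAAAdA
ddAAdA
ddAAdA
4) AddAAd
dddAAA
dddAAd
AAAAAA
ddAdAd
ddAAAA
5) AddAAd
dddAAA
dddAAA
AAAAdd
ddAdAA
ddAAAA
6) dAAAAd
dAdAAA
dddAAA
AAAAdd
ddAdAA
ddAAAA
7) ddddAd
dAAAAA
dddAAA
AAAAdd
ddAdAA
ddAAAA
8) ddddAA
dAAAdd
dddAAd
AAAAdd
ddAdAA
ddAAAA
9) AdddAA
AdAAdd
AddAAd
AAAAdd
ddAdAA
ddAAAA
10) AdddAA
AdAAdd
AddAAd
AAAAdd
ddddAA
dAddAA
11) AdddAA
AdAAdd
AddAAd
AAAAAd
dddAdd
dAdddA
12) AddAdd
AdAAAd
AddAAd
AAAAAd
dddAdd
dAdddA
13) AddAdd
AdAAAd
AddAAd
AAAAAd
dddAdA
dAddAd
14) AddAdd
AdAAAd
AddAdd
AAAddA
dddAAA
dAddAd
15) AddAdd
AdAAAd
AddAAd
AAAAAd
dddAdA
dAddAd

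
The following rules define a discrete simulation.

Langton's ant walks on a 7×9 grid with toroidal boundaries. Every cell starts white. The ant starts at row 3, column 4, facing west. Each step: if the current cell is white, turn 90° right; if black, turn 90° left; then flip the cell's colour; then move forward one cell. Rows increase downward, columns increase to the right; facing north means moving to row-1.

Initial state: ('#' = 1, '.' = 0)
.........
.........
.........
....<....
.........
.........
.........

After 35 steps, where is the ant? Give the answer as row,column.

3,7

t=0: .........
.........
.........
....<....
.........
.........
.........
t=1: .........
.........
....^....
....#....
.........
.........
.........
t=2: .........
.........
....#>...
....#....
.........
.........
.........
t=3: .........
.........
....##...
....#v...
.........
.........
.........
t=4: .........
.........
....##...
....<#...
.........
.........
.........
t=5: .........
.........
....##...
.....#...
....v....
.........
.........
t=6: .........
.........
....##...
.....#...
...<#....
.........
.........
t=7: .........
.........
....##...
...^.#...
...##....
.........
.........
t=8: .........
.........
....##...
...#>#...
...##....
.........
.........
t=9: .........
.........
....##...
...###...
...#v....
.........
.........
t=10: .........
.........
....##...
...###...
...#.>...
.........
.........
t=11: .........
.........
....##...
...###...
...#.#...
.....v...
.........
t=12: .........
.........
....##...
...###...
...#.#...
....<#...
.........
t=13: .........
.........
....##...
...###...
...#^#...
....##...
.........
t=14: .........
.........
....##...
...###...
...##>...
....##...
.........
t=15: .........
.........
....##...
...##^...
...##....
....##...
.........
t=16: .........
.........
....##...
...#<....
...##....
....##...
.........
t=17: .........
.........
....##...
...#.....
...#v....
....##...
.........
t=18: .........
.........
....##...
...#.....
...#.>...
....##...
.........
t=19: .........
.........
....##...
...#.....
...#.#...
....#v...
.........
t=20: .........
.........
....##...
...#.....
...#.#...
....#.>..
.........
t=21: .........
.........
....##...
...#.....
...#.#...
....#.#..
......v..
t=22: .........
.........
....##...
...#.....
...#.#...
....#.#..
.....<#..
t=23: .........
.........
....##...
...#.....
...#.#...
....#^#..
.....##..
t=24: .........
.........
....##...
...#.....
...#.#...
....##>..
.....##..
t=25: .........
.........
....##...
...#.....
...#.#^..
....##...
.....##..
t=26: .........
.........
....##...
...#.....
...#.##>.
....##...
.....##..
t=27: .........
.........
....##...
...#.....
...#.###.
....##.v.
.....##..
t=28: .........
.........
....##...
...#.....
...#.###.
....##<#.
.....##..
t=29: .........
.........
....##...
...#.....
...#.#^#.
....####.
.....##..
t=30: .........
.........
....##...
...#.....
...#.<.#.
....####.
.....##..
t=31: .........
.........
....##...
...#.....
...#...#.
....#v##.
.....##..
t=32: .........
.........
....##...
...#.....
...#...#.
....#.>#.
.....##..
t=33: .........
.........
....##...
...#.....
...#..^#.
....#..#.
.....##..
t=34: .........
.........
....##...
...#.....
...#..#>.
....#..#.
.....##..
t=35: .........
.........
....##...
...#...^.
...#..#..
....#..#.
.....##..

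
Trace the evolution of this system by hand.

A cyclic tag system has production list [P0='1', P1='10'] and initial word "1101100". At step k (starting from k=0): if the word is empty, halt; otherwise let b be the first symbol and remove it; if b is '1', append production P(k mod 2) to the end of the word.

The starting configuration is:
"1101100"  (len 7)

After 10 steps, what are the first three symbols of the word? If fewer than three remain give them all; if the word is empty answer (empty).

step 0: "1101100"  (len 7)
step 1: "1011001"  (len 7)
step 2: "01100110"  (len 8)
step 3: "1100110"  (len 7)
step 4: "10011010"  (len 8)
step 5: "00110101"  (len 8)
step 6: "0110101"  (len 7)
step 7: "110101"  (len 6)
step 8: "1010110"  (len 7)
step 9: "0101101"  (len 7)
step 10: "101101"  (len 6)

101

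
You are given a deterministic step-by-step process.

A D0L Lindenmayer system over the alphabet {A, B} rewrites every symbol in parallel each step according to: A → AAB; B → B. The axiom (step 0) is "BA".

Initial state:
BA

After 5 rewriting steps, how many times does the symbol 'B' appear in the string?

k=0  BA
k=1  BAAB
k=2  BAABAABB
k=3  BAABAABBAABAABBB
k=4  BAABAABBAABAABBBAABAABBAABAABBBB
k=5  BAABAABBAABAABBBAABAABBAABAABBBBAABAABBAABAABBBAABAABBAABAABBBBB

32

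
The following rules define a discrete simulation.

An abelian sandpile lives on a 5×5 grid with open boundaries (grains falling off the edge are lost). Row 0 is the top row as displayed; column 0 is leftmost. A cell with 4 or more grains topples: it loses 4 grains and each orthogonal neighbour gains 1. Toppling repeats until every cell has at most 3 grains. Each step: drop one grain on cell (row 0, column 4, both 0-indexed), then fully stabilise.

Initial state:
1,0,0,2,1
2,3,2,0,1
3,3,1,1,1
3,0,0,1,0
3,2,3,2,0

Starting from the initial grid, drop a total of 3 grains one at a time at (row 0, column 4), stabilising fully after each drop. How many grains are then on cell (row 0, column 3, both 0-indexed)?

step 0: 1,0,0,2,1
2,3,2,0,1
3,3,1,1,1
3,0,0,1,0
3,2,3,2,0
step 1: 1,0,0,2,2
2,3,2,0,1
3,3,1,1,1
3,0,0,1,0
3,2,3,2,0
step 2: 1,0,0,2,3
2,3,2,0,1
3,3,1,1,1
3,0,0,1,0
3,2,3,2,0
step 3: 1,0,0,3,0
2,3,2,0,2
3,3,1,1,1
3,0,0,1,0
3,2,3,2,0

3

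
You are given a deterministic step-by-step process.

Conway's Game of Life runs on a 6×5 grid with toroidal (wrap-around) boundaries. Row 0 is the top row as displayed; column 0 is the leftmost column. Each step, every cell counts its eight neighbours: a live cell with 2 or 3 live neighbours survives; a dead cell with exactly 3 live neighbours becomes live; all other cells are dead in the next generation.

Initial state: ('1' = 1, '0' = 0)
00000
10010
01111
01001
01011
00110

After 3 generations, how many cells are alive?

t=0: 00000
10010
01111
01001
01011
00110
t=1: 00111
11010
01000
01000
01001
00111
t=2: 00000
11010
01000
01100
01001
01000
t=3: 11100
11100
00000
01100
01000
10000

10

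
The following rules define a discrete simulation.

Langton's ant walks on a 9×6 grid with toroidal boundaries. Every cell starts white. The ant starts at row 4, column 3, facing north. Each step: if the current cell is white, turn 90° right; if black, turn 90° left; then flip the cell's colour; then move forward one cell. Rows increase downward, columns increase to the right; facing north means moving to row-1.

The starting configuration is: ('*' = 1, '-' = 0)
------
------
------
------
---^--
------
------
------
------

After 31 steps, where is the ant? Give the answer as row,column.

5,1

k=0  ------
------
------
------
---^--
------
------
------
------
k=1  ------
------
------
------
---*>-
------
------
------
------
k=2  ------
------
------
------
---**-
----v-
------
------
------
k=3  ------
------
------
------
---**-
---<*-
------
------
------
k=4  ------
------
------
------
---^*-
---**-
------
------
------
k=5  ------
------
------
------
--<-*-
---**-
------
------
------
k=6  ------
------
------
--^---
--*-*-
---**-
------
------
------
k=7  ------
------
------
--*>--
--*-*-
---**-
------
------
------
k=8  ------
------
------
--**--
--*v*-
---**-
------
------
------
k=9  ------
------
------
--**--
--<**-
---**-
------
------
------
k=10  ------
------
------
--**--
---**-
--v**-
------
------
------
k=11  ------
------
------
--**--
---**-
-<***-
------
------
------
k=12  ------
------
------
--**--
-^-**-
-****-
------
------
------
k=13  ------
------
------
--**--
-*>**-
-****-
------
------
------
k=14  ------
------
------
--**--
-****-
-*v**-
------
------
------
k=15  ------
------
------
--**--
-****-
-*->*-
------
------
------
k=16  ------
------
------
--**--
-**^*-
-*--*-
------
------
------
k=17  ------
------
------
--**--
-*<-*-
-*--*-
------
------
------
k=18  ------
------
------
--**--
-*--*-
-*v-*-
------
------
------
k=19  ------
------
------
--**--
-*--*-
-<*-*-
------
------
------
k=20  ------
------
------
--**--
-*--*-
--*-*-
-v----
------
------
k=21  ------
------
------
--**--
-*--*-
--*-*-
<*----
------
------
k=22  ------
------
------
--**--
-*--*-
^-*-*-
**----
------
------
k=23  ------
------
------
--**--
-*--*-
*>*-*-
**----
------
------
k=24  ------
------
------
--**--
-*--*-
***-*-
*v----
------
------
k=25  ------
------
------
--**--
-*--*-
***-*-
*->---
------
------
k=26  ------
------
------
--**--
-*--*-
***-*-
*-*---
--v---
------
k=27  ------
------
------
--**--
-*--*-
***-*-
*-*---
-<*---
------
k=28  ------
------
------
--**--
-*--*-
***-*-
*^*---
-**---
------
k=29  ------
------
------
--**--
-*--*-
***-*-
**>---
-**---
------
k=30  ------
------
------
--**--
-*--*-
**^-*-
**----
-**---
------
k=31  ------
------
------
--**--
-*--*-
*<--*-
**----
-**---
------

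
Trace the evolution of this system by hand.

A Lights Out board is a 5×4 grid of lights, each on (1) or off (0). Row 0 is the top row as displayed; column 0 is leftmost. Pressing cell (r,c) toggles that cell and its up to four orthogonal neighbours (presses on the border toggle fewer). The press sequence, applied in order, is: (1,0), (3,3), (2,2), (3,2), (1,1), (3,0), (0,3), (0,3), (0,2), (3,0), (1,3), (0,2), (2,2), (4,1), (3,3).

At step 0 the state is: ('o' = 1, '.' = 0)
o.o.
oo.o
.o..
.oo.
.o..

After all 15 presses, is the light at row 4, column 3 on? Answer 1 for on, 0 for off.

step 0: o.o.
oo.o
.o..
.oo.
.o..
step 1: ..o.
...o
oo..
.oo.
.o..
step 2: ..o.
...o
oo.o
.o.o
.o.o
step 3: ..o.
..oo
o.o.
.ooo
.o.o
step 4: ..o.
..oo
o...
....
.ooo
step 5: .oo.
oo.o
oo..
....
.ooo
step 6: .oo.
oo.o
.o..
oo..
oooo
step 7: .o.o
oo..
.o..
oo..
oooo
step 8: .oo.
oo.o
.o..
oo..
oooo
step 9: ...o
oooo
.o..
oo..
oooo
step 10: ...o
oooo
oo..
....
.ooo
step 11: ....
oo..
oo.o
....
.ooo
step 12: .ooo
ooo.
oo.o
....
.ooo
step 13: .ooo
oo..
o.o.
..o.
.ooo
step 14: .ooo
oo..
o.o.
.oo.
o..o
step 15: .ooo
oo..
o.oo
.o.o
o...

0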